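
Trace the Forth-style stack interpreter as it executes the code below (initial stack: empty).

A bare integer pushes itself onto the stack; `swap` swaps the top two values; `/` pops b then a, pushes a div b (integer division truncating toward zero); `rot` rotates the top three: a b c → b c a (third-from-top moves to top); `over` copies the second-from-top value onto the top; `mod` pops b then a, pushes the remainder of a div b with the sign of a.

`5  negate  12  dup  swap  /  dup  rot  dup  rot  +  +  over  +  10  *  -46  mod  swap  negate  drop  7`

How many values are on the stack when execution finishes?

5      → [5]
negate → [-5]
12     → [-5, 12]
dup    → [-5, 12, 12]
swap   → [-5, 12, 12]
/      → [-5, 1]
dup    → [-5, 1, 1]
rot    → [1, 1, -5]
dup    → [1, 1, -5, -5]
rot    → [1, -5, -5, 1]
+      → [1, -5, -4]
+      → [1, -9]
over   → [1, -9, 1]
+      → [1, -8]
10     → [1, -8, 10]
*      → [1, -80]
-46    → [1, -80, -46]
mod    → [1, -34]
swap   → [-34, 1]
negate → [-34, -1]
drop   → [-34]
7      → [-34, 7]

2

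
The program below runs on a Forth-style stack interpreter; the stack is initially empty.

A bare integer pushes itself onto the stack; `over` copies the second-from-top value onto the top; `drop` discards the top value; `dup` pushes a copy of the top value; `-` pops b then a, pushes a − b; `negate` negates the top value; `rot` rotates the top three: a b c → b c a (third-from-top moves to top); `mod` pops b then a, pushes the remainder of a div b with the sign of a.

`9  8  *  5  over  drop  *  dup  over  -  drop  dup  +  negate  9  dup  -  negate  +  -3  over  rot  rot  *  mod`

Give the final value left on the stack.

9      -> 9
8      -> 9 8
*      -> 72
5      -> 72 5
over   -> 72 5 72
drop   -> 72 5
*      -> 360
dup    -> 360 360
over   -> 360 360 360
-      -> 360 0
drop   -> 360
dup    -> 360 360
+      -> 720
negate -> -720
9      -> -720 9
dup    -> -720 9 9
-      -> -720 0
negate -> -720 0
+      -> -720
-3     -> -720 -3
over   -> -720 -3 -720
rot    -> -3 -720 -720
rot    -> -720 -720 -3
*      -> -720 2160
mod    -> -720

-720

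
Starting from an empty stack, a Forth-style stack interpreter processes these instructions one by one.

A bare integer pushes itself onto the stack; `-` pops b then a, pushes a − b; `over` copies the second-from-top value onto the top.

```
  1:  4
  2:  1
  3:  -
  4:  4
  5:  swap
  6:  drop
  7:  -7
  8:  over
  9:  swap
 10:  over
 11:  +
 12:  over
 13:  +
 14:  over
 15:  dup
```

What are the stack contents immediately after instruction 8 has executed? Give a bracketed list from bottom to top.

[4, -7, 4]

4     [4]
1     [4, 1]
-     [3]
4     [3, 4]
swap  [4, 3]
drop  [4]
-7    [4, -7]
over  [4, -7, 4]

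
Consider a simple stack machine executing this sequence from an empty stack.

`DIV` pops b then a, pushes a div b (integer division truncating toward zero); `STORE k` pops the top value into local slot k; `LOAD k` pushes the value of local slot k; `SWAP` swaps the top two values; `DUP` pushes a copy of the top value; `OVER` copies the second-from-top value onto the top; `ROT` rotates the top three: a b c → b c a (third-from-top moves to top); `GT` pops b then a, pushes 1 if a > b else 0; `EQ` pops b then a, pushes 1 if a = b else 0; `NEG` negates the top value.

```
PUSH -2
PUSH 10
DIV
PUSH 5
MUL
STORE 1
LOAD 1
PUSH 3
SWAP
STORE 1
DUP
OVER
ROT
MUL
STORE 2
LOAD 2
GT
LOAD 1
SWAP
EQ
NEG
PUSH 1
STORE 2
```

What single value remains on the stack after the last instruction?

-1

PUSH -2 : [-2]
PUSH 10 : [-2, 10]
DIV     : [0]
PUSH 5  : [0, 5]
MUL     : [0]
STORE 1 : []
LOAD 1  : [0]
PUSH 3  : [0, 3]
SWAP    : [3, 0]
STORE 1 : [3]
DUP     : [3, 3]
OVER    : [3, 3, 3]
ROT     : [3, 3, 3]
MUL     : [3, 9]
STORE 2 : [3]
LOAD 2  : [3, 9]
GT      : [0]
LOAD 1  : [0, 0]
SWAP    : [0, 0]
EQ      : [1]
NEG     : [-1]
PUSH 1  : [-1, 1]
STORE 2 : [-1]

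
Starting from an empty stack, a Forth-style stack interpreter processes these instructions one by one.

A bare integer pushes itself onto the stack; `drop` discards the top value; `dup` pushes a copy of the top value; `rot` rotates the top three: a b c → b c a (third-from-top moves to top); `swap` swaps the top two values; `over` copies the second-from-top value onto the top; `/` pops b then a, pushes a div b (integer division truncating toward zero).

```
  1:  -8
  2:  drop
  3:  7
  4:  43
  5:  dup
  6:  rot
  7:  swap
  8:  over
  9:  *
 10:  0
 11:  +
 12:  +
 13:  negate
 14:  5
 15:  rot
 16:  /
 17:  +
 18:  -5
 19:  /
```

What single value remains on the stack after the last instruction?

61

-8     : [-8]
drop   : []
7      : [7]
43     : [7, 43]
dup    : [7, 43, 43]
rot    : [43, 43, 7]
swap   : [43, 7, 43]
over   : [43, 7, 43, 7]
*      : [43, 7, 301]
0      : [43, 7, 301, 0]
+      : [43, 7, 301]
+      : [43, 308]
negate : [43, -308]
5      : [43, -308, 5]
rot    : [-308, 5, 43]
/      : [-308, 0]
+      : [-308]
-5     : [-308, -5]
/      : [61]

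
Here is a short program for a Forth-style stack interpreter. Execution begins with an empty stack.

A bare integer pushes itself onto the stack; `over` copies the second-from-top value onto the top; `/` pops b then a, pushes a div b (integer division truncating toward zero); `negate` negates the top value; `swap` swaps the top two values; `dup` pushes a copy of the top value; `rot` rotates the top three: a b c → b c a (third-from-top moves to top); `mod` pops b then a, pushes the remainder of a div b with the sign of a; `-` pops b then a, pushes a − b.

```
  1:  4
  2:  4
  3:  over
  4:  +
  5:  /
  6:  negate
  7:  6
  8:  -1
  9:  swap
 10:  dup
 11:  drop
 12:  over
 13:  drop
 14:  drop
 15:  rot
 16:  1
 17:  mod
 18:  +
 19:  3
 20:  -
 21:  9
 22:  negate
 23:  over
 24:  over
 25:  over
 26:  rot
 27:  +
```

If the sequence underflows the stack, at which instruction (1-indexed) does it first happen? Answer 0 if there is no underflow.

15

4      → 4
4      → 4 4
over   → 4 4 4
+      → 4 8
/      → 0
negate → 0
6      → 0 6
-1     → 0 6 -1
swap   → 0 -1 6
dup    → 0 -1 6 6
drop   → 0 -1 6
over   → 0 -1 6 -1
drop   → 0 -1 6
drop   → 0 -1
rot  — needs 3 operands, stack has 2 → underflow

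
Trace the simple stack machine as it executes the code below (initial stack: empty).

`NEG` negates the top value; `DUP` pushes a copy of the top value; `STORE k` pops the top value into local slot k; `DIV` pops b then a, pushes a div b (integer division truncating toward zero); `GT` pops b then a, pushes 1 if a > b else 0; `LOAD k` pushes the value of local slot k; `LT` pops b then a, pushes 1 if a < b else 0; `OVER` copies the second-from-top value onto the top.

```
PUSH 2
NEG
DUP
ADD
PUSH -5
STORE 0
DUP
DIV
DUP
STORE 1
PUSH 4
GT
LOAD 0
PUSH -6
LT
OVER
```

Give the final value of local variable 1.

1

PUSH 2  -> 2
NEG     -> -2
DUP     -> -2 -2
ADD     -> -4
PUSH -5 -> -4 -5
STORE 0 -> -4
DUP     -> -4 -4
DIV     -> 1
DUP     -> 1 1
STORE 1 -> 1
PUSH 4  -> 1 4
GT      -> 0
LOAD 0  -> 0 -5
PUSH -6 -> 0 -5 -6
LT      -> 0 0
OVER    -> 0 0 0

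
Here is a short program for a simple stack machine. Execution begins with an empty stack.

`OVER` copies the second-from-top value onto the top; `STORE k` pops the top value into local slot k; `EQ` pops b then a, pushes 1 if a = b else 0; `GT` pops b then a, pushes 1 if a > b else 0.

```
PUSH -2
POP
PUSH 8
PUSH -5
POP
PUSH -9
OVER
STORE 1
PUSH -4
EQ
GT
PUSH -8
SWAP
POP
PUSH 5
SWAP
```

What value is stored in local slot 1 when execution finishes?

8

PUSH -2 : -2
POP     : (empty)
PUSH 8  : 8
PUSH -5 : 8 -5
POP     : 8
PUSH -9 : 8 -9
OVER    : 8 -9 8
STORE 1 : 8 -9
PUSH -4 : 8 -9 -4
EQ      : 8 0
GT      : 1
PUSH -8 : 1 -8
SWAP    : -8 1
POP     : -8
PUSH 5  : -8 5
SWAP    : 5 -8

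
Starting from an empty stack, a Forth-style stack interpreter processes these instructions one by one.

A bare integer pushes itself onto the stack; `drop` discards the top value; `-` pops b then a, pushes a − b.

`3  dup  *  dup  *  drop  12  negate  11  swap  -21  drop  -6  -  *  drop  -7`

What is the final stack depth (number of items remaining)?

3      : 3
dup    : 3 3
*      : 9
dup    : 9 9
*      : 81
drop   : (empty)
12     : 12
negate : -12
11     : -12 11
swap   : 11 -12
-21    : 11 -12 -21
drop   : 11 -12
-6     : 11 -12 -6
-      : 11 -6
*      : -66
drop   : (empty)
-7     : -7

1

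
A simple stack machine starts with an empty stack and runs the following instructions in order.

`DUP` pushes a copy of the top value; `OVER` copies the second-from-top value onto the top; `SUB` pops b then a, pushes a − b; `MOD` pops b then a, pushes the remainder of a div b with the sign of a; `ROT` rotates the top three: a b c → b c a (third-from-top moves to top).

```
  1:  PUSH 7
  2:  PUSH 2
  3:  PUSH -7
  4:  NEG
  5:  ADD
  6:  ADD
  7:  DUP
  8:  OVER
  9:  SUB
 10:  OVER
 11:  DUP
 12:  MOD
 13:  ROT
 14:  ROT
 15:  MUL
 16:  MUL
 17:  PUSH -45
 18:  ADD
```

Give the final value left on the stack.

-45

PUSH 7   : 7
PUSH 2   : 7 2
PUSH -7  : 7 2 -7
NEG      : 7 2 7
ADD      : 7 9
ADD      : 16
DUP      : 16 16
OVER     : 16 16 16
SUB      : 16 0
OVER     : 16 0 16
DUP      : 16 0 16 16
MOD      : 16 0 0
ROT      : 0 0 16
ROT      : 0 16 0
MUL      : 0 0
MUL      : 0
PUSH -45 : 0 -45
ADD      : -45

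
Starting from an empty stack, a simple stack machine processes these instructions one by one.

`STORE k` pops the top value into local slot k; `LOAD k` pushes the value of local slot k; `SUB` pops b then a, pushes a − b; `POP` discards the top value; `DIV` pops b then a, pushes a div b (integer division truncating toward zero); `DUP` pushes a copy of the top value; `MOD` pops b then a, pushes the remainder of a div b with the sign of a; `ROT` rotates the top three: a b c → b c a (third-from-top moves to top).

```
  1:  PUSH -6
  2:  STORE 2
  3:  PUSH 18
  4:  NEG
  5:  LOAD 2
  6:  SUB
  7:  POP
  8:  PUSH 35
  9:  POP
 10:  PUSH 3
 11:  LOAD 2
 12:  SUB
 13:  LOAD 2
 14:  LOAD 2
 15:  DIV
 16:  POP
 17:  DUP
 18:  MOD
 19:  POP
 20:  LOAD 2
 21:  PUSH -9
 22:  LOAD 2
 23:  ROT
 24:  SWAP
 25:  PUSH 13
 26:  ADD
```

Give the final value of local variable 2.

-6

PUSH -6 → [-6]
STORE 2 → []
PUSH 18 → [18]
NEG     → [-18]
LOAD 2  → [-18, -6]
SUB     → [-12]
POP     → []
PUSH 35 → [35]
POP     → []
PUSH 3  → [3]
LOAD 2  → [3, -6]
SUB     → [9]
LOAD 2  → [9, -6]
LOAD 2  → [9, -6, -6]
DIV     → [9, 1]
POP     → [9]
DUP     → [9, 9]
MOD     → [0]
POP     → []
LOAD 2  → [-6]
PUSH -9 → [-6, -9]
LOAD 2  → [-6, -9, -6]
ROT     → [-9, -6, -6]
SWAP    → [-9, -6, -6]
PUSH 13 → [-9, -6, -6, 13]
ADD     → [-9, -6, 7]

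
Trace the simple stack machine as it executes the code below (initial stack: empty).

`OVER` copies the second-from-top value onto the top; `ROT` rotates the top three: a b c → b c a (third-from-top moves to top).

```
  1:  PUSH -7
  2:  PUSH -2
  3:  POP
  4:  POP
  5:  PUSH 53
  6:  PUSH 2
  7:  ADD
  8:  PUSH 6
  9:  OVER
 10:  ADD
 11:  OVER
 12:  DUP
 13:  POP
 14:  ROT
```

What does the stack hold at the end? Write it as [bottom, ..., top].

[61, 55, 55]

PUSH -7  -7
PUSH -2  -7 -2
POP      -7
POP      (empty)
PUSH 53  53
PUSH 2   53 2
ADD      55
PUSH 6   55 6
OVER     55 6 55
ADD      55 61
OVER     55 61 55
DUP      55 61 55 55
POP      55 61 55
ROT      61 55 55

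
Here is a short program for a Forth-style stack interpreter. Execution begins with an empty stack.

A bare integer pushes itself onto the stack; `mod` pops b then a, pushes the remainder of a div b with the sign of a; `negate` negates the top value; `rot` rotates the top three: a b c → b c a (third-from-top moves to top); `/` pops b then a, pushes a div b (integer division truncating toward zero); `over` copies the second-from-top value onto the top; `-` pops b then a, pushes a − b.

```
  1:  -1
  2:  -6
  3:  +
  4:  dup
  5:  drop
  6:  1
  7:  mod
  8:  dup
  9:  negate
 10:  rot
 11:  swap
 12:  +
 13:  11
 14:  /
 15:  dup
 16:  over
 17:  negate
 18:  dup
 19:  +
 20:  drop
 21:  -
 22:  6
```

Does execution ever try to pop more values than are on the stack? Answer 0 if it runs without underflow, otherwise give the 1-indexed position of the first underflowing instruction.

-1      -1
-6      -1 -6
+       -7
dup     -7 -7
drop    -7
1       -7 1
mod     0
dup     0 0
negate  0 0
rot  — needs 3 operands, stack has 2 → underflow

10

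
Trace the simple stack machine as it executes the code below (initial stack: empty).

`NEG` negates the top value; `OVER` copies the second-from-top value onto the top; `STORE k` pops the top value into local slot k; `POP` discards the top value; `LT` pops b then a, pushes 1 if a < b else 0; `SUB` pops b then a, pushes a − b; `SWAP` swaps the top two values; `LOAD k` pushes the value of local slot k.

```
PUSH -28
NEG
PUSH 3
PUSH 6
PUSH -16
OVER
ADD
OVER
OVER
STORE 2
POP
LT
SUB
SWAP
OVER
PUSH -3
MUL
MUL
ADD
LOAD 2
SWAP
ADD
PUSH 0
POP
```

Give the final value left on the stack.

PUSH -28 : [-28]
NEG      : [28]
PUSH 3   : [28, 3]
PUSH 6   : [28, 3, 6]
PUSH -16 : [28, 3, 6, -16]
OVER     : [28, 3, 6, -16, 6]
ADD      : [28, 3, 6, -10]
OVER     : [28, 3, 6, -10, 6]
OVER     : [28, 3, 6, -10, 6, -10]
STORE 2  : [28, 3, 6, -10, 6]
POP      : [28, 3, 6, -10]
LT       : [28, 3, 0]
SUB      : [28, 3]
SWAP     : [3, 28]
OVER     : [3, 28, 3]
PUSH -3  : [3, 28, 3, -3]
MUL      : [3, 28, -9]
MUL      : [3, -252]
ADD      : [-249]
LOAD 2   : [-249, -10]
SWAP     : [-10, -249]
ADD      : [-259]
PUSH 0   : [-259, 0]
POP      : [-259]

-259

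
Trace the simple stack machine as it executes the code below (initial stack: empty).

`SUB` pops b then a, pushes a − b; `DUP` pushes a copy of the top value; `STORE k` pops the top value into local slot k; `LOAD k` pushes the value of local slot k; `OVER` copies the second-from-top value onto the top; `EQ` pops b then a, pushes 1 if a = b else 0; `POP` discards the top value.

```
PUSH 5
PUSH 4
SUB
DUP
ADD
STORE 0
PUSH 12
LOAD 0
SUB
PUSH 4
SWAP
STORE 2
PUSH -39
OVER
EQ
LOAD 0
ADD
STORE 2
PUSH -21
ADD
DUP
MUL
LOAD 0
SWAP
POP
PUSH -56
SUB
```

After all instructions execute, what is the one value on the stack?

58

PUSH 5   : [5]
PUSH 4   : [5, 4]
SUB      : [1]
DUP      : [1, 1]
ADD      : [2]
STORE 0  : []
PUSH 12  : [12]
LOAD 0   : [12, 2]
SUB      : [10]
PUSH 4   : [10, 4]
SWAP     : [4, 10]
STORE 2  : [4]
PUSH -39 : [4, -39]
OVER     : [4, -39, 4]
EQ       : [4, 0]
LOAD 0   : [4, 0, 2]
ADD      : [4, 2]
STORE 2  : [4]
PUSH -21 : [4, -21]
ADD      : [-17]
DUP      : [-17, -17]
MUL      : [289]
LOAD 0   : [289, 2]
SWAP     : [2, 289]
POP      : [2]
PUSH -56 : [2, -56]
SUB      : [58]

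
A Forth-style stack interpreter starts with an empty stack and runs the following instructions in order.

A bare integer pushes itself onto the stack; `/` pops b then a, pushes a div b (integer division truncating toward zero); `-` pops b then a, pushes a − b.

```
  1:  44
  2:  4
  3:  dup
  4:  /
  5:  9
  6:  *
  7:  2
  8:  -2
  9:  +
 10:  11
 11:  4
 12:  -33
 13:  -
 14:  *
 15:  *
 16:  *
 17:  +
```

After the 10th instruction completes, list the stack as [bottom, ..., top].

[44, 9, 0, 11]

44  : [44]
4   : [44, 4]
dup : [44, 4, 4]
/   : [44, 1]
9   : [44, 1, 9]
*   : [44, 9]
2   : [44, 9, 2]
-2  : [44, 9, 2, -2]
+   : [44, 9, 0]
11  : [44, 9, 0, 11]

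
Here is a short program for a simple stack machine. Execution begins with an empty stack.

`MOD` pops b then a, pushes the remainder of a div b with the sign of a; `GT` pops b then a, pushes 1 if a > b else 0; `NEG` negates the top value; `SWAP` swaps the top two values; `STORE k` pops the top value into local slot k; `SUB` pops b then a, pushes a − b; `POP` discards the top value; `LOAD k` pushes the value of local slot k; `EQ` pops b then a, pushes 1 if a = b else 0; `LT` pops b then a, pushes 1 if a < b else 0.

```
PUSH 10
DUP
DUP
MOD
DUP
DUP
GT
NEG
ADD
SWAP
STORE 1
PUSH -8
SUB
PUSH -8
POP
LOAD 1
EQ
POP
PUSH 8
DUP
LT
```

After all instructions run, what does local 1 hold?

PUSH 10 : 10
DUP     : 10 10
DUP     : 10 10 10
MOD     : 10 0
DUP     : 10 0 0
DUP     : 10 0 0 0
GT      : 10 0 0
NEG     : 10 0 0
ADD     : 10 0
SWAP    : 0 10
STORE 1 : 0
PUSH -8 : 0 -8
SUB     : 8
PUSH -8 : 8 -8
POP     : 8
LOAD 1  : 8 10
EQ      : 0
POP     : (empty)
PUSH 8  : 8
DUP     : 8 8
LT      : 0

10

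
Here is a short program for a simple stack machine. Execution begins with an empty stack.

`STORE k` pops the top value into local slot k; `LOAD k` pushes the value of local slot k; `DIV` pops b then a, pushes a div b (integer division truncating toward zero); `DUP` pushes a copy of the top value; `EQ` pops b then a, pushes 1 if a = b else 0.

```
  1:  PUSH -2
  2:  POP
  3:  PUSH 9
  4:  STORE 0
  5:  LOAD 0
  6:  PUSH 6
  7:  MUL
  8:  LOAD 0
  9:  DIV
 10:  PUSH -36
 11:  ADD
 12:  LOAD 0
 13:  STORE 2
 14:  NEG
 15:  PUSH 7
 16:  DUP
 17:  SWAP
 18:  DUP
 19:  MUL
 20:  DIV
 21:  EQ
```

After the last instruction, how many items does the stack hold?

PUSH -2   -2
POP       (empty)
PUSH 9    9
STORE 0   (empty)
LOAD 0    9
PUSH 6    9 6
MUL       54
LOAD 0    54 9
DIV       6
PUSH -36  6 -36
ADD       -30
LOAD 0    -30 9
STORE 2   -30
NEG       30
PUSH 7    30 7
DUP       30 7 7
SWAP      30 7 7
DUP       30 7 7 7
MUL       30 7 49
DIV       30 0
EQ        0

1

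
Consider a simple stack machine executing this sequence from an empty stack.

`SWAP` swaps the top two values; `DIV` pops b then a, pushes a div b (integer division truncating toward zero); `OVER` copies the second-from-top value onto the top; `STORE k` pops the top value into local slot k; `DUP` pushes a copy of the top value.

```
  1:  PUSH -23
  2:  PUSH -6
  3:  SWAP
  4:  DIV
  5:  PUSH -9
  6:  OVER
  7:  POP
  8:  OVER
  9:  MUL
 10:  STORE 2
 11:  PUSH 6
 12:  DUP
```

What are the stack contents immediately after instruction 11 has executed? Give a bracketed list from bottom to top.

[0, 6]

PUSH -23 : -23
PUSH -6  : -23 -6
SWAP     : -6 -23
DIV      : 0
PUSH -9  : 0 -9
OVER     : 0 -9 0
POP      : 0 -9
OVER     : 0 -9 0
MUL      : 0 0
STORE 2  : 0
PUSH 6   : 0 6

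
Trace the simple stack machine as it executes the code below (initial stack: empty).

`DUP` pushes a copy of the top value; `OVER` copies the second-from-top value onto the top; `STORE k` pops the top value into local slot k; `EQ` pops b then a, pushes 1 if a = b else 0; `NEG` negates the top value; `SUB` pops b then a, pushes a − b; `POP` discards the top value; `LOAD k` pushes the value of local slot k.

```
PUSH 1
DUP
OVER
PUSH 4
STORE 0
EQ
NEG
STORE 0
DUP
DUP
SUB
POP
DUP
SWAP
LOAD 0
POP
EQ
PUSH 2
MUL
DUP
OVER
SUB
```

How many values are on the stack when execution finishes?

2

PUSH 1  → 1
DUP     → 1 1
OVER    → 1 1 1
PUSH 4  → 1 1 1 4
STORE 0 → 1 1 1
EQ      → 1 1
NEG     → 1 -1
STORE 0 → 1
DUP     → 1 1
DUP     → 1 1 1
SUB     → 1 0
POP     → 1
DUP     → 1 1
SWAP    → 1 1
LOAD 0  → 1 1 -1
POP     → 1 1
EQ      → 1
PUSH 2  → 1 2
MUL     → 2
DUP     → 2 2
OVER    → 2 2 2
SUB     → 2 0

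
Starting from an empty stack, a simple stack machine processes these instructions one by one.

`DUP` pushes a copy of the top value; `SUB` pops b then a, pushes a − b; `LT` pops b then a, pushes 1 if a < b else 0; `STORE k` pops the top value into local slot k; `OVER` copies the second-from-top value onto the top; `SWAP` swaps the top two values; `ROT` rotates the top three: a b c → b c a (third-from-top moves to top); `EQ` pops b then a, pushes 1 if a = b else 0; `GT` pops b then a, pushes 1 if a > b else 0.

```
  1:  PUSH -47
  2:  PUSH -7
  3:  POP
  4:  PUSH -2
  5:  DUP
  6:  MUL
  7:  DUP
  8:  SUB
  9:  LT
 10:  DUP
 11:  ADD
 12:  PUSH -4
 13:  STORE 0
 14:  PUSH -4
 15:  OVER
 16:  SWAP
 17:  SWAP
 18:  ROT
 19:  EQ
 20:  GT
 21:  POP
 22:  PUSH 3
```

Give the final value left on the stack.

PUSH -47 → -47
PUSH -7  → -47 -7
POP      → -47
PUSH -2  → -47 -2
DUP      → -47 -2 -2
MUL      → -47 4
DUP      → -47 4 4
SUB      → -47 0
LT       → 1
DUP      → 1 1
ADD      → 2
PUSH -4  → 2 -4
STORE 0  → 2
PUSH -4  → 2 -4
OVER     → 2 -4 2
SWAP     → 2 2 -4
SWAP     → 2 -4 2
ROT      → -4 2 2
EQ       → -4 1
GT       → 0
POP      → (empty)
PUSH 3   → 3

3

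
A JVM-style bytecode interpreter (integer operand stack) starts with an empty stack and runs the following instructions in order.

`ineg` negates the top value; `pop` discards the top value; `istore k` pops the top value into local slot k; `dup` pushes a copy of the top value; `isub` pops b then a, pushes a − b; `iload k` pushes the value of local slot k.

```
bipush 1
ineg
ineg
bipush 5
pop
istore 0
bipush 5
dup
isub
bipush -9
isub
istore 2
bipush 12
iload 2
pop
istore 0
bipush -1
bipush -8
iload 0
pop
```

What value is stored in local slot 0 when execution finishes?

12

bipush 1  : [1]
ineg      : [-1]
ineg      : [1]
bipush 5  : [1, 5]
pop       : [1]
istore 0  : []
bipush 5  : [5]
dup       : [5, 5]
isub      : [0]
bipush -9 : [0, -9]
isub      : [9]
istore 2  : []
bipush 12 : [12]
iload 2   : [12, 9]
pop       : [12]
istore 0  : []
bipush -1 : [-1]
bipush -8 : [-1, -8]
iload 0   : [-1, -8, 12]
pop       : [-1, -8]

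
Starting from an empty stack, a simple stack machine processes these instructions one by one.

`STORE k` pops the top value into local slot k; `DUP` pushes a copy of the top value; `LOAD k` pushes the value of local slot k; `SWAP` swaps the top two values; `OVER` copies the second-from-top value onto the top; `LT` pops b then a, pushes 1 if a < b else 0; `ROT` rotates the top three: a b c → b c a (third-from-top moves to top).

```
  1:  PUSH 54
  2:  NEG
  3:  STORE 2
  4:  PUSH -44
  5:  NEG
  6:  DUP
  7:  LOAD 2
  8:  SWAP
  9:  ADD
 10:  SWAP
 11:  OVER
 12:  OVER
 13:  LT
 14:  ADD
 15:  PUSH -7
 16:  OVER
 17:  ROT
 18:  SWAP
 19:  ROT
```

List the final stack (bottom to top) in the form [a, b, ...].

[-10, 45, 45, -7]

PUSH 54  -> [54]
NEG      -> [-54]
STORE 2  -> []
PUSH -44 -> [-44]
NEG      -> [44]
DUP      -> [44, 44]
LOAD 2   -> [44, 44, -54]
SWAP     -> [44, -54, 44]
ADD      -> [44, -10]
SWAP     -> [-10, 44]
OVER     -> [-10, 44, -10]
OVER     -> [-10, 44, -10, 44]
LT       -> [-10, 44, 1]
ADD      -> [-10, 45]
PUSH -7  -> [-10, 45, -7]
OVER     -> [-10, 45, -7, 45]
ROT      -> [-10, -7, 45, 45]
SWAP     -> [-10, -7, 45, 45]
ROT      -> [-10, 45, 45, -7]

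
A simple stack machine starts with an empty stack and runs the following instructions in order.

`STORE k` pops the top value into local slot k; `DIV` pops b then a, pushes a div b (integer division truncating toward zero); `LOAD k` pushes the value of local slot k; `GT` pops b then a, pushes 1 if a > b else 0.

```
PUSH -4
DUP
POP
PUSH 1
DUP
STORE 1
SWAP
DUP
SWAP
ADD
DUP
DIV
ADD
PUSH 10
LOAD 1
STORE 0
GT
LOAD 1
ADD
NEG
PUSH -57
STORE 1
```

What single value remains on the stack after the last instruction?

PUSH -4   [-4]
DUP       [-4, -4]
POP       [-4]
PUSH 1    [-4, 1]
DUP       [-4, 1, 1]
STORE 1   [-4, 1]
SWAP      [1, -4]
DUP       [1, -4, -4]
SWAP      [1, -4, -4]
ADD       [1, -8]
DUP       [1, -8, -8]
DIV       [1, 1]
ADD       [2]
PUSH 10   [2, 10]
LOAD 1    [2, 10, 1]
STORE 0   [2, 10]
GT        [0]
LOAD 1    [0, 1]
ADD       [1]
NEG       [-1]
PUSH -57  [-1, -57]
STORE 1   [-1]

-1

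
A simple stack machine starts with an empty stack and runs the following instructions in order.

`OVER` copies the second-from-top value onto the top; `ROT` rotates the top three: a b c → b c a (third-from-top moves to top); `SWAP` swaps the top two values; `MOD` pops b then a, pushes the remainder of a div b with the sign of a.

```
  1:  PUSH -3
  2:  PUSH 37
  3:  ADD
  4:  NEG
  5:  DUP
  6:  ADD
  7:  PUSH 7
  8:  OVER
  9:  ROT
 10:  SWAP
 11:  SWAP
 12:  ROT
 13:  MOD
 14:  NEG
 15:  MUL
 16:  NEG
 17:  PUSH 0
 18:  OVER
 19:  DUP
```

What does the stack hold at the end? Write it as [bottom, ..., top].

PUSH -3 -> [-3]
PUSH 37 -> [-3, 37]
ADD     -> [34]
NEG     -> [-34]
DUP     -> [-34, -34]
ADD     -> [-68]
PUSH 7  -> [-68, 7]
OVER    -> [-68, 7, -68]
ROT     -> [7, -68, -68]
SWAP    -> [7, -68, -68]
SWAP    -> [7, -68, -68]
ROT     -> [-68, -68, 7]
MOD     -> [-68, -5]
NEG     -> [-68, 5]
MUL     -> [-340]
NEG     -> [340]
PUSH 0  -> [340, 0]
OVER    -> [340, 0, 340]
DUP     -> [340, 0, 340, 340]

[340, 0, 340, 340]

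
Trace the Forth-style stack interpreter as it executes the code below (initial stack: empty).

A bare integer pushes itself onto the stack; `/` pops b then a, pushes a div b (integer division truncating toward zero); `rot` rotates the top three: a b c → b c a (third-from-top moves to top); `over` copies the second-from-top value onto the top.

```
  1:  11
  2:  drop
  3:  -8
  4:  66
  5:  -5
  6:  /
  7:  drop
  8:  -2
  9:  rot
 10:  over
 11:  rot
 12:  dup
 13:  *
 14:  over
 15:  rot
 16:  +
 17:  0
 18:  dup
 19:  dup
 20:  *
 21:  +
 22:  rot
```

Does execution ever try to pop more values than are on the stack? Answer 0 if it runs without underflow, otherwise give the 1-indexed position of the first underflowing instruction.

9

11    11
drop  (empty)
-8    -8
66    -8 66
-5    -8 66 -5
/     -8 -13
drop  -8
-2    -8 -2
rot  — needs 3 operands, stack has 2 → underflow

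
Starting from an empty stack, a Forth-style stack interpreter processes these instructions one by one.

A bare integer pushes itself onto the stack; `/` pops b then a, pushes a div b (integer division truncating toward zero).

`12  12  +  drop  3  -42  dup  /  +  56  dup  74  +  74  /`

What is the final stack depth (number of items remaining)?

12   : [12]
12   : [12, 12]
+    : [24]
drop : []
3    : [3]
-42  : [3, -42]
dup  : [3, -42, -42]
/    : [3, 1]
+    : [4]
56   : [4, 56]
dup  : [4, 56, 56]
74   : [4, 56, 56, 74]
+    : [4, 56, 130]
74   : [4, 56, 130, 74]
/    : [4, 56, 1]

3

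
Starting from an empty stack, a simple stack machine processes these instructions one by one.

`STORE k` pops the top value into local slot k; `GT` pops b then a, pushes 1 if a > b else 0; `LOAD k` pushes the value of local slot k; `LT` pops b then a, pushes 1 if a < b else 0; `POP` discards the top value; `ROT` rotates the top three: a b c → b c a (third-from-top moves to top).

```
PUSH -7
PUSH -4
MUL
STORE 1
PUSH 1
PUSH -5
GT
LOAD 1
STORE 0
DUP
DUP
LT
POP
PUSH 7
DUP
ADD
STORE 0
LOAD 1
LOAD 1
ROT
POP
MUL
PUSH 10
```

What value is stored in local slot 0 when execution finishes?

PUSH -7  [-7]
PUSH -4  [-7, -4]
MUL      [28]
STORE 1  []
PUSH 1   [1]
PUSH -5  [1, -5]
GT       [1]
LOAD 1   [1, 28]
STORE 0  [1]
DUP      [1, 1]
DUP      [1, 1, 1]
LT       [1, 0]
POP      [1]
PUSH 7   [1, 7]
DUP      [1, 7, 7]
ADD      [1, 14]
STORE 0  [1]
LOAD 1   [1, 28]
LOAD 1   [1, 28, 28]
ROT      [28, 28, 1]
POP      [28, 28]
MUL      [784]
PUSH 10  [784, 10]

14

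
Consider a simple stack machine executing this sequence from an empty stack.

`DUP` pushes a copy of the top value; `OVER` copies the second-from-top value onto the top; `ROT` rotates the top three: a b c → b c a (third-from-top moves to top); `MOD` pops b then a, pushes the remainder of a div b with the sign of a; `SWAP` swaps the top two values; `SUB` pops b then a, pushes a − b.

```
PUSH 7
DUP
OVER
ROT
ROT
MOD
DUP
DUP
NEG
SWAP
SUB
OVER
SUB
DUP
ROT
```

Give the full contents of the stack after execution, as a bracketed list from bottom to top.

[7, 0, 0, 0]

PUSH 7 → 7
DUP    → 7 7
OVER   → 7 7 7
ROT    → 7 7 7
ROT    → 7 7 7
MOD    → 7 0
DUP    → 7 0 0
DUP    → 7 0 0 0
NEG    → 7 0 0 0
SWAP   → 7 0 0 0
SUB    → 7 0 0
OVER   → 7 0 0 0
SUB    → 7 0 0
DUP    → 7 0 0 0
ROT    → 7 0 0 0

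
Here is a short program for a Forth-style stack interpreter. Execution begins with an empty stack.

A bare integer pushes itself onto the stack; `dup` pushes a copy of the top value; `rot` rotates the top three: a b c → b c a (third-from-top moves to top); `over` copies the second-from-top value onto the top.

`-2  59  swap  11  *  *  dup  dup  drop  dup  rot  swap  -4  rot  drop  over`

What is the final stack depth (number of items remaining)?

4

-2    -2
59    -2 59
swap  59 -2
11    59 -2 11
*     59 -22
*     -1298
dup   -1298 -1298
dup   -1298 -1298 -1298
drop  -1298 -1298
dup   -1298 -1298 -1298
rot   -1298 -1298 -1298
swap  -1298 -1298 -1298
-4    -1298 -1298 -1298 -4
rot   -1298 -1298 -4 -1298
drop  -1298 -1298 -4
over  -1298 -1298 -4 -1298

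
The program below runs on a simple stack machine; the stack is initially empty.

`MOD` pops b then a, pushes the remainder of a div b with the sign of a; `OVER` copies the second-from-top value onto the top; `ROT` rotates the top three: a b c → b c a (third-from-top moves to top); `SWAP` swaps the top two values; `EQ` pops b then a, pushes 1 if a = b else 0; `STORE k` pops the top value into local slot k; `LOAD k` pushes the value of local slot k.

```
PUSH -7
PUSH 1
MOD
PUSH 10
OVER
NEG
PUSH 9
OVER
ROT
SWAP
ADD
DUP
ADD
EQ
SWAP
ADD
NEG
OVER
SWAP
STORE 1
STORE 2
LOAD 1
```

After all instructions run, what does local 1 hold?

PUSH -7  [-7]
PUSH 1   [-7, 1]
MOD      [0]
PUSH 10  [0, 10]
OVER     [0, 10, 0]
NEG      [0, 10, 0]
PUSH 9   [0, 10, 0, 9]
OVER     [0, 10, 0, 9, 0]
ROT      [0, 10, 9, 0, 0]
SWAP     [0, 10, 9, 0, 0]
ADD      [0, 10, 9, 0]
DUP      [0, 10, 9, 0, 0]
ADD      [0, 10, 9, 0]
EQ       [0, 10, 0]
SWAP     [0, 0, 10]
ADD      [0, 10]
NEG      [0, -10]
OVER     [0, -10, 0]
SWAP     [0, 0, -10]
STORE 1  [0, 0]
STORE 2  [0]
LOAD 1   [0, -10]

-10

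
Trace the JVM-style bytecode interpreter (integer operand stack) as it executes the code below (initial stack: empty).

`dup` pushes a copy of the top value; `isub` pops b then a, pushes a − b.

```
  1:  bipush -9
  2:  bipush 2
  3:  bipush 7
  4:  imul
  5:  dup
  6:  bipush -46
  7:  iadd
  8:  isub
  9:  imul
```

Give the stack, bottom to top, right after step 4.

bipush -9 -> [-9]
bipush 2  -> [-9, 2]
bipush 7  -> [-9, 2, 7]
imul      -> [-9, 14]

[-9, 14]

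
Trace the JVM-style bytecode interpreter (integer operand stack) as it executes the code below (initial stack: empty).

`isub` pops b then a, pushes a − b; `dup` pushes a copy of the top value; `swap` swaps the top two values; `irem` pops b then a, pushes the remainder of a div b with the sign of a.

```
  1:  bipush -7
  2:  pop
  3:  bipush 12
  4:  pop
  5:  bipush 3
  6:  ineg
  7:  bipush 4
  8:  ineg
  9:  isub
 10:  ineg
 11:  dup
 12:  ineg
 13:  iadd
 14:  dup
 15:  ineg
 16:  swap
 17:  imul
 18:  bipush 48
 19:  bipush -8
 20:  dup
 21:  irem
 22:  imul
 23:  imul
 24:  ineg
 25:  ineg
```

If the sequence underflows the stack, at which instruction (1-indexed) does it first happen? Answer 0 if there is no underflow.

bipush -7 -> -7
pop       -> (empty)
bipush 12 -> 12
pop       -> (empty)
bipush 3  -> 3
ineg      -> -3
bipush 4  -> -3 4
ineg      -> -3 -4
isub      -> 1
ineg      -> -1
dup       -> -1 -1
ineg      -> -1 1
iadd      -> 0
dup       -> 0 0
ineg      -> 0 0
swap      -> 0 0
imul      -> 0
bipush 48 -> 0 48
bipush -8 -> 0 48 -8
dup       -> 0 48 -8 -8
irem      -> 0 48 0
imul      -> 0 0
imul      -> 0
ineg      -> 0
ineg      -> 0

0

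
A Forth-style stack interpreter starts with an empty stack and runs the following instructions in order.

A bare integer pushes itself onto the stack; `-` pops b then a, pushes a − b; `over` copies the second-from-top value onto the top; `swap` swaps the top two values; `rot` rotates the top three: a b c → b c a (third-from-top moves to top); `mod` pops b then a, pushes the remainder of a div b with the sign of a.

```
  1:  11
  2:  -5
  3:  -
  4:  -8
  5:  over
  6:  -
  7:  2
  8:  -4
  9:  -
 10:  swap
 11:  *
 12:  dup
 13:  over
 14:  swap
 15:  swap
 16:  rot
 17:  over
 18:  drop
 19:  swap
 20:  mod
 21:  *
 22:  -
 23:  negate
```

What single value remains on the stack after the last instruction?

-16

11      11
-5      11 -5
-       16
-8      16 -8
over    16 -8 16
-       16 -24
2       16 -24 2
-4      16 -24 2 -4
-       16 -24 6
swap    16 6 -24
*       16 -144
dup     16 -144 -144
over    16 -144 -144 -144
swap    16 -144 -144 -144
swap    16 -144 -144 -144
rot     16 -144 -144 -144
over    16 -144 -144 -144 -144
drop    16 -144 -144 -144
swap    16 -144 -144 -144
mod     16 -144 0
*       16 0
-       16
negate  -16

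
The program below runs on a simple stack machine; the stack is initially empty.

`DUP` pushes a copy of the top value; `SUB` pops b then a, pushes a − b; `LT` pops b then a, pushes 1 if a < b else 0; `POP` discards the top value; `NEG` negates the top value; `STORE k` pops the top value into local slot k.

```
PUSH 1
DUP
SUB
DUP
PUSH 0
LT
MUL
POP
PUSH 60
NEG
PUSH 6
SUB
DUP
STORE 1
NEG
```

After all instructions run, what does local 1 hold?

-66

PUSH 1  -> 1
DUP     -> 1 1
SUB     -> 0
DUP     -> 0 0
PUSH 0  -> 0 0 0
LT      -> 0 0
MUL     -> 0
POP     -> (empty)
PUSH 60 -> 60
NEG     -> -60
PUSH 6  -> -60 6
SUB     -> -66
DUP     -> -66 -66
STORE 1 -> -66
NEG     -> 66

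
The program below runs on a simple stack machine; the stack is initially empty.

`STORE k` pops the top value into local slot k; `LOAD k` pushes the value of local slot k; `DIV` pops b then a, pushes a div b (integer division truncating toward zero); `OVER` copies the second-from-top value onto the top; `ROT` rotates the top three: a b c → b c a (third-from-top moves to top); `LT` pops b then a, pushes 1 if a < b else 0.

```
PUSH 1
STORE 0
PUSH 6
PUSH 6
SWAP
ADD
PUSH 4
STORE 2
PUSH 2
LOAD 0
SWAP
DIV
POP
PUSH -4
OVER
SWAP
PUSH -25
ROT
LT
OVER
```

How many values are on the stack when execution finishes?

4

PUSH 1    1
STORE 0   (empty)
PUSH 6    6
PUSH 6    6 6
SWAP      6 6
ADD       12
PUSH 4    12 4
STORE 2   12
PUSH 2    12 2
LOAD 0    12 2 1
SWAP      12 1 2
DIV       12 0
POP       12
PUSH -4   12 -4
OVER      12 -4 12
SWAP      12 12 -4
PUSH -25  12 12 -4 -25
ROT       12 -4 -25 12
LT        12 -4 1
OVER      12 -4 1 -4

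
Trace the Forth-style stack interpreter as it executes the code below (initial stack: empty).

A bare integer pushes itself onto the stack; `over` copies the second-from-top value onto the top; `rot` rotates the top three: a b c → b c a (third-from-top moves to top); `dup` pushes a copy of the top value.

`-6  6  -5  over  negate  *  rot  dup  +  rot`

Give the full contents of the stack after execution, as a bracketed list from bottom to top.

[30, -12, 6]

-6     -> [-6]
6      -> [-6, 6]
-5     -> [-6, 6, -5]
over   -> [-6, 6, -5, 6]
negate -> [-6, 6, -5, -6]
*      -> [-6, 6, 30]
rot    -> [6, 30, -6]
dup    -> [6, 30, -6, -6]
+      -> [6, 30, -12]
rot    -> [30, -12, 6]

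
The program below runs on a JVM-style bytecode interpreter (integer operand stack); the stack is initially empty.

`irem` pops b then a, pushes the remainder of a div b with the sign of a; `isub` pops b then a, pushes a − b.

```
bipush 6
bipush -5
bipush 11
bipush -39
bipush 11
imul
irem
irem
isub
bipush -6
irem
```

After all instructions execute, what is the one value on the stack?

5

bipush 6   → [6]
bipush -5  → [6, -5]
bipush 11  → [6, -5, 11]
bipush -39 → [6, -5, 11, -39]
bipush 11  → [6, -5, 11, -39, 11]
imul       → [6, -5, 11, -429]
irem       → [6, -5, 11]
irem       → [6, -5]
isub       → [11]
bipush -6  → [11, -6]
irem       → [5]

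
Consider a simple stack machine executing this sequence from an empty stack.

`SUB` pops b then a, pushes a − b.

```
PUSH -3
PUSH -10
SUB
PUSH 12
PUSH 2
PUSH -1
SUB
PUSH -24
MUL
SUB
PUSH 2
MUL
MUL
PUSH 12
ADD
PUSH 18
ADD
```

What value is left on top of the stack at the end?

1206

PUSH -3  → [-3]
PUSH -10 → [-3, -10]
SUB      → [7]
PUSH 12  → [7, 12]
PUSH 2   → [7, 12, 2]
PUSH -1  → [7, 12, 2, -1]
SUB      → [7, 12, 3]
PUSH -24 → [7, 12, 3, -24]
MUL      → [7, 12, -72]
SUB      → [7, 84]
PUSH 2   → [7, 84, 2]
MUL      → [7, 168]
MUL      → [1176]
PUSH 12  → [1176, 12]
ADD      → [1188]
PUSH 18  → [1188, 18]
ADD      → [1206]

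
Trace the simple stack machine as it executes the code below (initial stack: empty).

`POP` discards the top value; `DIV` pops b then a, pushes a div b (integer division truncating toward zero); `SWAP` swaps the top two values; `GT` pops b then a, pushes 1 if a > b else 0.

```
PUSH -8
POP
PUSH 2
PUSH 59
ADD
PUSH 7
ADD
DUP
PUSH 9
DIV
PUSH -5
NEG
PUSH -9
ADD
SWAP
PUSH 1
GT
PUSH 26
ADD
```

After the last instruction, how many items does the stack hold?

3

PUSH -8  -8
POP      (empty)
PUSH 2   2
PUSH 59  2 59
ADD      61
PUSH 7   61 7
ADD      68
DUP      68 68
PUSH 9   68 68 9
DIV      68 7
PUSH -5  68 7 -5
NEG      68 7 5
PUSH -9  68 7 5 -9
ADD      68 7 -4
SWAP     68 -4 7
PUSH 1   68 -4 7 1
GT       68 -4 1
PUSH 26  68 -4 1 26
ADD      68 -4 27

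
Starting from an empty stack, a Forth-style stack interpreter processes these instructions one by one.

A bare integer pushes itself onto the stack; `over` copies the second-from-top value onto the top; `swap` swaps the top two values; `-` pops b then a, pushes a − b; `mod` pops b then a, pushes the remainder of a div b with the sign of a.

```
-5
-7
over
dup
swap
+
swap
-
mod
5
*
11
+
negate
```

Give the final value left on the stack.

-1

-5     → [-5]
-7     → [-5, -7]
over   → [-5, -7, -5]
dup    → [-5, -7, -5, -5]
swap   → [-5, -7, -5, -5]
+      → [-5, -7, -10]
swap   → [-5, -10, -7]
-      → [-5, -3]
mod    → [-2]
5      → [-2, 5]
*      → [-10]
11     → [-10, 11]
+      → [1]
negate → [-1]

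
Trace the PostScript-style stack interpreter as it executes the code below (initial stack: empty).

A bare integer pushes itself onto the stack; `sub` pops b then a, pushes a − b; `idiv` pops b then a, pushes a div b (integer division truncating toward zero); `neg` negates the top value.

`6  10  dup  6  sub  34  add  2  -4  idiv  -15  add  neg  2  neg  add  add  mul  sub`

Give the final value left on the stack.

-504

6    → 6
10   → 6 10
dup  → 6 10 10
6    → 6 10 10 6
sub  → 6 10 4
34   → 6 10 4 34
add  → 6 10 38
2    → 6 10 38 2
-4   → 6 10 38 2 -4
idiv → 6 10 38 0
-15  → 6 10 38 0 -15
add  → 6 10 38 -15
neg  → 6 10 38 15
2    → 6 10 38 15 2
neg  → 6 10 38 15 -2
add  → 6 10 38 13
add  → 6 10 51
mul  → 6 510
sub  → -504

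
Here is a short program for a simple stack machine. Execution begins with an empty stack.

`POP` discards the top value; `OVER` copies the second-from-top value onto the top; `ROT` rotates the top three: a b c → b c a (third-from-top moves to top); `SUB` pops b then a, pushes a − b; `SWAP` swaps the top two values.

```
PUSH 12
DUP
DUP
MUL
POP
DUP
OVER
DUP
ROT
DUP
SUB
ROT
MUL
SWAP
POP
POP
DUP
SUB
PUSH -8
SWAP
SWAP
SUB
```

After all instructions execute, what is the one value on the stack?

8

PUSH 12 -> 12
DUP     -> 12 12
DUP     -> 12 12 12
MUL     -> 12 144
POP     -> 12
DUP     -> 12 12
OVER    -> 12 12 12
DUP     -> 12 12 12 12
ROT     -> 12 12 12 12
DUP     -> 12 12 12 12 12
SUB     -> 12 12 12 0
ROT     -> 12 12 0 12
MUL     -> 12 12 0
SWAP    -> 12 0 12
POP     -> 12 0
POP     -> 12
DUP     -> 12 12
SUB     -> 0
PUSH -8 -> 0 -8
SWAP    -> -8 0
SWAP    -> 0 -8
SUB     -> 8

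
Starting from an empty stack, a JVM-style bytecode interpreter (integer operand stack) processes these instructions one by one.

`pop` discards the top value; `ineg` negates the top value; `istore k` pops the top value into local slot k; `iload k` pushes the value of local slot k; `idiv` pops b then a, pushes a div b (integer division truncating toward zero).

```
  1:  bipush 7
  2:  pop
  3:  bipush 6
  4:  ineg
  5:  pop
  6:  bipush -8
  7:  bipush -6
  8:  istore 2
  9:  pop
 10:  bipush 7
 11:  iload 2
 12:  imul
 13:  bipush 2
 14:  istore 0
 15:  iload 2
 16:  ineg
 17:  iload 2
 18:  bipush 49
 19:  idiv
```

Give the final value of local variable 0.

bipush 7   [7]
pop        []
bipush 6   [6]
ineg       [-6]
pop        []
bipush -8  [-8]
bipush -6  [-8, -6]
istore 2   [-8]
pop        []
bipush 7   [7]
iload 2    [7, -6]
imul       [-42]
bipush 2   [-42, 2]
istore 0   [-42]
iload 2    [-42, -6]
ineg       [-42, 6]
iload 2    [-42, 6, -6]
bipush 49  [-42, 6, -6, 49]
idiv       [-42, 6, 0]

2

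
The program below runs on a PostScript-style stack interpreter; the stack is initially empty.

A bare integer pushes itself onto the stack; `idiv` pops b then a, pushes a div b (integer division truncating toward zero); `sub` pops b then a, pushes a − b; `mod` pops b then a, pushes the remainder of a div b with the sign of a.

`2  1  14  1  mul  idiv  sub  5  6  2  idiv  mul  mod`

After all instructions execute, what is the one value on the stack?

2

2    -> [2]
1    -> [2, 1]
14   -> [2, 1, 14]
1    -> [2, 1, 14, 1]
mul  -> [2, 1, 14]
idiv -> [2, 0]
sub  -> [2]
5    -> [2, 5]
6    -> [2, 5, 6]
2    -> [2, 5, 6, 2]
idiv -> [2, 5, 3]
mul  -> [2, 15]
mod  -> [2]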